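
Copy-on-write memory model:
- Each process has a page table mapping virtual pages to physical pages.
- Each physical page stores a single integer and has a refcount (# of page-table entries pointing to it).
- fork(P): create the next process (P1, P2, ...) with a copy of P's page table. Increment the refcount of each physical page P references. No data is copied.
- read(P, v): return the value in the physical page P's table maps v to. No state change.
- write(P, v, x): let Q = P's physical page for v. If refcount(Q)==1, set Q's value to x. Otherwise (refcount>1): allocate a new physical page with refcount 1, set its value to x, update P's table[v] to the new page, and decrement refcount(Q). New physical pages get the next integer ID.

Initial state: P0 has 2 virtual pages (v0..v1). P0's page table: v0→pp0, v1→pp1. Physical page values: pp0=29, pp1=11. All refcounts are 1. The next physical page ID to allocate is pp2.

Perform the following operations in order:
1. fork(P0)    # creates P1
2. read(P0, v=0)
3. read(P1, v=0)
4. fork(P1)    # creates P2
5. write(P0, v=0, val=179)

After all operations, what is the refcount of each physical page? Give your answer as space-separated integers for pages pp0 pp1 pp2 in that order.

Op 1: fork(P0) -> P1. 2 ppages; refcounts: pp0:2 pp1:2
Op 2: read(P0, v0) -> 29. No state change.
Op 3: read(P1, v0) -> 29. No state change.
Op 4: fork(P1) -> P2. 2 ppages; refcounts: pp0:3 pp1:3
Op 5: write(P0, v0, 179). refcount(pp0)=3>1 -> COPY to pp2. 3 ppages; refcounts: pp0:2 pp1:3 pp2:1

Answer: 2 3 1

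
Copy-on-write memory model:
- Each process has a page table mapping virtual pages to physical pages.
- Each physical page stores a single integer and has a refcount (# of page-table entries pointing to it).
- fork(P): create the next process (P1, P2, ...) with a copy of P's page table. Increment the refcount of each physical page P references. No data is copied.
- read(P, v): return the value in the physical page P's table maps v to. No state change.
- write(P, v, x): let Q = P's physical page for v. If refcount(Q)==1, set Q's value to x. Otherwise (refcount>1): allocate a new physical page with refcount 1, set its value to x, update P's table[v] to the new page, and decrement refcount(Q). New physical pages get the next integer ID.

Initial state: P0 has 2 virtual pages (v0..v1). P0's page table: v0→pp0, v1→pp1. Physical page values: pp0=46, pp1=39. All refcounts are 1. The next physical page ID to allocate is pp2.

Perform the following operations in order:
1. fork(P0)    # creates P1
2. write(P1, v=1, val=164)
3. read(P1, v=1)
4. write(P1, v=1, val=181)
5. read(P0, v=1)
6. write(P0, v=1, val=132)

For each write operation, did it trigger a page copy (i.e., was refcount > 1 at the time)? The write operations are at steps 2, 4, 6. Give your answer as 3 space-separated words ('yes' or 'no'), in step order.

Op 1: fork(P0) -> P1. 2 ppages; refcounts: pp0:2 pp1:2
Op 2: write(P1, v1, 164). refcount(pp1)=2>1 -> COPY to pp2. 3 ppages; refcounts: pp0:2 pp1:1 pp2:1
Op 3: read(P1, v1) -> 164. No state change.
Op 4: write(P1, v1, 181). refcount(pp2)=1 -> write in place. 3 ppages; refcounts: pp0:2 pp1:1 pp2:1
Op 5: read(P0, v1) -> 39. No state change.
Op 6: write(P0, v1, 132). refcount(pp1)=1 -> write in place. 3 ppages; refcounts: pp0:2 pp1:1 pp2:1

yes no no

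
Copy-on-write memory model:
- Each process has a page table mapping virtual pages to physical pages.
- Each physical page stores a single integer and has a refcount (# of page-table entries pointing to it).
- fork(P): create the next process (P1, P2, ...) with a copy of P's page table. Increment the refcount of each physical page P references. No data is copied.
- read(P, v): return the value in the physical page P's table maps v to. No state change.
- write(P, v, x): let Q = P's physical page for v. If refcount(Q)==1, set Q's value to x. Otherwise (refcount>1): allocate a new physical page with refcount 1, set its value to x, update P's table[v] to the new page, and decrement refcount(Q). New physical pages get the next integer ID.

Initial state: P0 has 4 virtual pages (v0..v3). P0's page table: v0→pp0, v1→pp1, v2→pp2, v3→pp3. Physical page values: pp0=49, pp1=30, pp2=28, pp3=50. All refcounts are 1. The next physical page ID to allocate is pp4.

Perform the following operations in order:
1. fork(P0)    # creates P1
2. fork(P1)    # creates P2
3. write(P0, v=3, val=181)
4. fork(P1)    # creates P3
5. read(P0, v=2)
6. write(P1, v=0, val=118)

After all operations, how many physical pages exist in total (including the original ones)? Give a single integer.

Answer: 6

Derivation:
Op 1: fork(P0) -> P1. 4 ppages; refcounts: pp0:2 pp1:2 pp2:2 pp3:2
Op 2: fork(P1) -> P2. 4 ppages; refcounts: pp0:3 pp1:3 pp2:3 pp3:3
Op 3: write(P0, v3, 181). refcount(pp3)=3>1 -> COPY to pp4. 5 ppages; refcounts: pp0:3 pp1:3 pp2:3 pp3:2 pp4:1
Op 4: fork(P1) -> P3. 5 ppages; refcounts: pp0:4 pp1:4 pp2:4 pp3:3 pp4:1
Op 5: read(P0, v2) -> 28. No state change.
Op 6: write(P1, v0, 118). refcount(pp0)=4>1 -> COPY to pp5. 6 ppages; refcounts: pp0:3 pp1:4 pp2:4 pp3:3 pp4:1 pp5:1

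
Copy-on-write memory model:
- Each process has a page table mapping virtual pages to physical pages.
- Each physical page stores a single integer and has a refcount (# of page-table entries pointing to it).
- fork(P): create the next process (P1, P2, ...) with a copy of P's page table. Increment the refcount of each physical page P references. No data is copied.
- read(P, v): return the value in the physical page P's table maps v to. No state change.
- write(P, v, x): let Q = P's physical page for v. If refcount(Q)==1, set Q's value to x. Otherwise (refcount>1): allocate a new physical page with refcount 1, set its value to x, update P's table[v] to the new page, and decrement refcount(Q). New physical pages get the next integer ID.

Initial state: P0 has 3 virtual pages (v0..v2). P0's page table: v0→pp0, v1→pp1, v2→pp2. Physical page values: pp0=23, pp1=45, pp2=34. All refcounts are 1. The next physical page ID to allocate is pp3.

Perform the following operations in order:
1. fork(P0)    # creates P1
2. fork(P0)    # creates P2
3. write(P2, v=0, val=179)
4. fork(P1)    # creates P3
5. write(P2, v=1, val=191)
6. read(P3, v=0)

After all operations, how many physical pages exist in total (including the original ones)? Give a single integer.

Answer: 5

Derivation:
Op 1: fork(P0) -> P1. 3 ppages; refcounts: pp0:2 pp1:2 pp2:2
Op 2: fork(P0) -> P2. 3 ppages; refcounts: pp0:3 pp1:3 pp2:3
Op 3: write(P2, v0, 179). refcount(pp0)=3>1 -> COPY to pp3. 4 ppages; refcounts: pp0:2 pp1:3 pp2:3 pp3:1
Op 4: fork(P1) -> P3. 4 ppages; refcounts: pp0:3 pp1:4 pp2:4 pp3:1
Op 5: write(P2, v1, 191). refcount(pp1)=4>1 -> COPY to pp4. 5 ppages; refcounts: pp0:3 pp1:3 pp2:4 pp3:1 pp4:1
Op 6: read(P3, v0) -> 23. No state change.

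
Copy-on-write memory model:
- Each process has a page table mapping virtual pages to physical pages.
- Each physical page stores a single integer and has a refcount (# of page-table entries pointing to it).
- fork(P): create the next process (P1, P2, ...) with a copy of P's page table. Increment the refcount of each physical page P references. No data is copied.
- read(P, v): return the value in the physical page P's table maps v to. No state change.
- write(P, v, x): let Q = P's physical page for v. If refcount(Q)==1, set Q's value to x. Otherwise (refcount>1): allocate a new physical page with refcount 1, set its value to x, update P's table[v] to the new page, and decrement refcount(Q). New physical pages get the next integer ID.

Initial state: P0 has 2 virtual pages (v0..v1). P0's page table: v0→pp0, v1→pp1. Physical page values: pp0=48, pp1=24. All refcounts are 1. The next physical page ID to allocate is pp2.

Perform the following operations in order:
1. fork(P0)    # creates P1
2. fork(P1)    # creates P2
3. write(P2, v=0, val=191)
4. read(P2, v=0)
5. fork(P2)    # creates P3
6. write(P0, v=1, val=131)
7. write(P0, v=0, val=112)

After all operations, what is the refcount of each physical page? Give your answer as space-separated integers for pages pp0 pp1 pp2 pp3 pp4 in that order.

Answer: 1 3 2 1 1

Derivation:
Op 1: fork(P0) -> P1. 2 ppages; refcounts: pp0:2 pp1:2
Op 2: fork(P1) -> P2. 2 ppages; refcounts: pp0:3 pp1:3
Op 3: write(P2, v0, 191). refcount(pp0)=3>1 -> COPY to pp2. 3 ppages; refcounts: pp0:2 pp1:3 pp2:1
Op 4: read(P2, v0) -> 191. No state change.
Op 5: fork(P2) -> P3. 3 ppages; refcounts: pp0:2 pp1:4 pp2:2
Op 6: write(P0, v1, 131). refcount(pp1)=4>1 -> COPY to pp3. 4 ppages; refcounts: pp0:2 pp1:3 pp2:2 pp3:1
Op 7: write(P0, v0, 112). refcount(pp0)=2>1 -> COPY to pp4. 5 ppages; refcounts: pp0:1 pp1:3 pp2:2 pp3:1 pp4:1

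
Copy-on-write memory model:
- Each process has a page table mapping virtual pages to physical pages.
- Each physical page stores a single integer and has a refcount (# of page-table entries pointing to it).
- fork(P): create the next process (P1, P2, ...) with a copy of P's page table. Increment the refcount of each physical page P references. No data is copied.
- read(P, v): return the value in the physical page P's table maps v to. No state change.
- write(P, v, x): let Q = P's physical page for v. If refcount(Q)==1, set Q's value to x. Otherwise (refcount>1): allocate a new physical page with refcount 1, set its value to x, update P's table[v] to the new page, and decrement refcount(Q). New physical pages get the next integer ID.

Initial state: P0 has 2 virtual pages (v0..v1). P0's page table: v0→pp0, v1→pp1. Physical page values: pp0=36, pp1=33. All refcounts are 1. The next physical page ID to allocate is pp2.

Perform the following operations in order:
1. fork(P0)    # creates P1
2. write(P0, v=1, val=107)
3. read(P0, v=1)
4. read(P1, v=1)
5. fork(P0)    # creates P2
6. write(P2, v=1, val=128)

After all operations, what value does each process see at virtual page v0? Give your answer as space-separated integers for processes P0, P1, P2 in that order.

Answer: 36 36 36

Derivation:
Op 1: fork(P0) -> P1. 2 ppages; refcounts: pp0:2 pp1:2
Op 2: write(P0, v1, 107). refcount(pp1)=2>1 -> COPY to pp2. 3 ppages; refcounts: pp0:2 pp1:1 pp2:1
Op 3: read(P0, v1) -> 107. No state change.
Op 4: read(P1, v1) -> 33. No state change.
Op 5: fork(P0) -> P2. 3 ppages; refcounts: pp0:3 pp1:1 pp2:2
Op 6: write(P2, v1, 128). refcount(pp2)=2>1 -> COPY to pp3. 4 ppages; refcounts: pp0:3 pp1:1 pp2:1 pp3:1
P0: v0 -> pp0 = 36
P1: v0 -> pp0 = 36
P2: v0 -> pp0 = 36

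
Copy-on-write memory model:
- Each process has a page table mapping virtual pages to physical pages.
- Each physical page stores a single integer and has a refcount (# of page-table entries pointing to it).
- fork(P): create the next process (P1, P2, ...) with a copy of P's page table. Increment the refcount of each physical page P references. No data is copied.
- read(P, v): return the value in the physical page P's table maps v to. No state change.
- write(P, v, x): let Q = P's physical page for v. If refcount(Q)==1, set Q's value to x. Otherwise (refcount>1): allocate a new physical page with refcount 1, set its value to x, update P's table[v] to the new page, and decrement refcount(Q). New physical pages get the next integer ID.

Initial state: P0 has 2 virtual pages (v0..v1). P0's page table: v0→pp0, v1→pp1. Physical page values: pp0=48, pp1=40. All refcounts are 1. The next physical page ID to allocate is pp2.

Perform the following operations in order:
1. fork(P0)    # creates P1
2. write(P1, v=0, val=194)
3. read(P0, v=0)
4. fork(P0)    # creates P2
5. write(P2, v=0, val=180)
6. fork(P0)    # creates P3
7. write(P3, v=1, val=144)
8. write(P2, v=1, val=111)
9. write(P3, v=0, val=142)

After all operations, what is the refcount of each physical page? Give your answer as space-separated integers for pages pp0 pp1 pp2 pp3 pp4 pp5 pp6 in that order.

Op 1: fork(P0) -> P1. 2 ppages; refcounts: pp0:2 pp1:2
Op 2: write(P1, v0, 194). refcount(pp0)=2>1 -> COPY to pp2. 3 ppages; refcounts: pp0:1 pp1:2 pp2:1
Op 3: read(P0, v0) -> 48. No state change.
Op 4: fork(P0) -> P2. 3 ppages; refcounts: pp0:2 pp1:3 pp2:1
Op 5: write(P2, v0, 180). refcount(pp0)=2>1 -> COPY to pp3. 4 ppages; refcounts: pp0:1 pp1:3 pp2:1 pp3:1
Op 6: fork(P0) -> P3. 4 ppages; refcounts: pp0:2 pp1:4 pp2:1 pp3:1
Op 7: write(P3, v1, 144). refcount(pp1)=4>1 -> COPY to pp4. 5 ppages; refcounts: pp0:2 pp1:3 pp2:1 pp3:1 pp4:1
Op 8: write(P2, v1, 111). refcount(pp1)=3>1 -> COPY to pp5. 6 ppages; refcounts: pp0:2 pp1:2 pp2:1 pp3:1 pp4:1 pp5:1
Op 9: write(P3, v0, 142). refcount(pp0)=2>1 -> COPY to pp6. 7 ppages; refcounts: pp0:1 pp1:2 pp2:1 pp3:1 pp4:1 pp5:1 pp6:1

Answer: 1 2 1 1 1 1 1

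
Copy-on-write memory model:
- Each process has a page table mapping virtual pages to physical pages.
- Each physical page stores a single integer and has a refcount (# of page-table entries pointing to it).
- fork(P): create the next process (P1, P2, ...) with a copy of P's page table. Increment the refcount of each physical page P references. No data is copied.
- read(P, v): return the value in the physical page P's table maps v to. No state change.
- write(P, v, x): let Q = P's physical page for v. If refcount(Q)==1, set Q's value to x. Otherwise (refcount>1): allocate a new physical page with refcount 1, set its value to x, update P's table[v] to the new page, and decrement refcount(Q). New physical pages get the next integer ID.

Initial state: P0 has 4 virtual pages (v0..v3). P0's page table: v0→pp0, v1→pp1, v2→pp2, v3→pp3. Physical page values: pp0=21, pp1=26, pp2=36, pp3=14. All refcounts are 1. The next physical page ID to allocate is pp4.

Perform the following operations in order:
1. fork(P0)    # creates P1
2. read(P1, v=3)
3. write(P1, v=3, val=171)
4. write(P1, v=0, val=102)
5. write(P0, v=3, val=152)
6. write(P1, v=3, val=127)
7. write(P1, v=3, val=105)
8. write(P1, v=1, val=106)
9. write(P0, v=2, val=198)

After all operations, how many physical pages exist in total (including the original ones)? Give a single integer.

Op 1: fork(P0) -> P1. 4 ppages; refcounts: pp0:2 pp1:2 pp2:2 pp3:2
Op 2: read(P1, v3) -> 14. No state change.
Op 3: write(P1, v3, 171). refcount(pp3)=2>1 -> COPY to pp4. 5 ppages; refcounts: pp0:2 pp1:2 pp2:2 pp3:1 pp4:1
Op 4: write(P1, v0, 102). refcount(pp0)=2>1 -> COPY to pp5. 6 ppages; refcounts: pp0:1 pp1:2 pp2:2 pp3:1 pp4:1 pp5:1
Op 5: write(P0, v3, 152). refcount(pp3)=1 -> write in place. 6 ppages; refcounts: pp0:1 pp1:2 pp2:2 pp3:1 pp4:1 pp5:1
Op 6: write(P1, v3, 127). refcount(pp4)=1 -> write in place. 6 ppages; refcounts: pp0:1 pp1:2 pp2:2 pp3:1 pp4:1 pp5:1
Op 7: write(P1, v3, 105). refcount(pp4)=1 -> write in place. 6 ppages; refcounts: pp0:1 pp1:2 pp2:2 pp3:1 pp4:1 pp5:1
Op 8: write(P1, v1, 106). refcount(pp1)=2>1 -> COPY to pp6. 7 ppages; refcounts: pp0:1 pp1:1 pp2:2 pp3:1 pp4:1 pp5:1 pp6:1
Op 9: write(P0, v2, 198). refcount(pp2)=2>1 -> COPY to pp7. 8 ppages; refcounts: pp0:1 pp1:1 pp2:1 pp3:1 pp4:1 pp5:1 pp6:1 pp7:1

Answer: 8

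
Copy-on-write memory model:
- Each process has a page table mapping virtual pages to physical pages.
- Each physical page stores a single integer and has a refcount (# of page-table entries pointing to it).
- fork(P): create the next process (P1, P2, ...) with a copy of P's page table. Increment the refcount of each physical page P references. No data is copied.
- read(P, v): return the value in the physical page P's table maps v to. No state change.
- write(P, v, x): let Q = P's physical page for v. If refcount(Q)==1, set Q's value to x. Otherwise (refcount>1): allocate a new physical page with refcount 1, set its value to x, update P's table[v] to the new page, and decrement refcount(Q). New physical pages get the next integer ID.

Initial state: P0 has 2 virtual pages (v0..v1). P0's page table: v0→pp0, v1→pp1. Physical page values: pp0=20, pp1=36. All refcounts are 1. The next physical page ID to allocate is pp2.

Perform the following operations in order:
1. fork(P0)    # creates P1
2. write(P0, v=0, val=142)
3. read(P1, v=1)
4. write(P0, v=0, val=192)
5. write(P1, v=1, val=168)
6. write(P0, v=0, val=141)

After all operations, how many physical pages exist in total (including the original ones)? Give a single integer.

Answer: 4

Derivation:
Op 1: fork(P0) -> P1. 2 ppages; refcounts: pp0:2 pp1:2
Op 2: write(P0, v0, 142). refcount(pp0)=2>1 -> COPY to pp2. 3 ppages; refcounts: pp0:1 pp1:2 pp2:1
Op 3: read(P1, v1) -> 36. No state change.
Op 4: write(P0, v0, 192). refcount(pp2)=1 -> write in place. 3 ppages; refcounts: pp0:1 pp1:2 pp2:1
Op 5: write(P1, v1, 168). refcount(pp1)=2>1 -> COPY to pp3. 4 ppages; refcounts: pp0:1 pp1:1 pp2:1 pp3:1
Op 6: write(P0, v0, 141). refcount(pp2)=1 -> write in place. 4 ppages; refcounts: pp0:1 pp1:1 pp2:1 pp3:1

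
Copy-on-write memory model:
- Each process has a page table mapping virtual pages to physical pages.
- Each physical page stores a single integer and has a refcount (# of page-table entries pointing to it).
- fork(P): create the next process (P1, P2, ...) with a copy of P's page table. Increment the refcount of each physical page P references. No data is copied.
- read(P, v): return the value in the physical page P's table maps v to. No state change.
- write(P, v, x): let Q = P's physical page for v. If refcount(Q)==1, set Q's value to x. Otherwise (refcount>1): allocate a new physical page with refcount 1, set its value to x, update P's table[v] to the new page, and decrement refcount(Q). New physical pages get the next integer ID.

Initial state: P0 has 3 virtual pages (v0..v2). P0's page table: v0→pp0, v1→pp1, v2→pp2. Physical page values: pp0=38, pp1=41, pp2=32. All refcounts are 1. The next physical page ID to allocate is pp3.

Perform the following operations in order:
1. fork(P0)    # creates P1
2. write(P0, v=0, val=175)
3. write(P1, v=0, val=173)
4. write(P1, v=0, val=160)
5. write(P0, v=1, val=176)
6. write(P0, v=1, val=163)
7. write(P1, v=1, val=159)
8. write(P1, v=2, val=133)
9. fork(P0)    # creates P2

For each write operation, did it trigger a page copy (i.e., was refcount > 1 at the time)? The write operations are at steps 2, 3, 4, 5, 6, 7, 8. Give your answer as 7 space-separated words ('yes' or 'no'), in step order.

Op 1: fork(P0) -> P1. 3 ppages; refcounts: pp0:2 pp1:2 pp2:2
Op 2: write(P0, v0, 175). refcount(pp0)=2>1 -> COPY to pp3. 4 ppages; refcounts: pp0:1 pp1:2 pp2:2 pp3:1
Op 3: write(P1, v0, 173). refcount(pp0)=1 -> write in place. 4 ppages; refcounts: pp0:1 pp1:2 pp2:2 pp3:1
Op 4: write(P1, v0, 160). refcount(pp0)=1 -> write in place. 4 ppages; refcounts: pp0:1 pp1:2 pp2:2 pp3:1
Op 5: write(P0, v1, 176). refcount(pp1)=2>1 -> COPY to pp4. 5 ppages; refcounts: pp0:1 pp1:1 pp2:2 pp3:1 pp4:1
Op 6: write(P0, v1, 163). refcount(pp4)=1 -> write in place. 5 ppages; refcounts: pp0:1 pp1:1 pp2:2 pp3:1 pp4:1
Op 7: write(P1, v1, 159). refcount(pp1)=1 -> write in place. 5 ppages; refcounts: pp0:1 pp1:1 pp2:2 pp3:1 pp4:1
Op 8: write(P1, v2, 133). refcount(pp2)=2>1 -> COPY to pp5. 6 ppages; refcounts: pp0:1 pp1:1 pp2:1 pp3:1 pp4:1 pp5:1
Op 9: fork(P0) -> P2. 6 ppages; refcounts: pp0:1 pp1:1 pp2:2 pp3:2 pp4:2 pp5:1

yes no no yes no no yes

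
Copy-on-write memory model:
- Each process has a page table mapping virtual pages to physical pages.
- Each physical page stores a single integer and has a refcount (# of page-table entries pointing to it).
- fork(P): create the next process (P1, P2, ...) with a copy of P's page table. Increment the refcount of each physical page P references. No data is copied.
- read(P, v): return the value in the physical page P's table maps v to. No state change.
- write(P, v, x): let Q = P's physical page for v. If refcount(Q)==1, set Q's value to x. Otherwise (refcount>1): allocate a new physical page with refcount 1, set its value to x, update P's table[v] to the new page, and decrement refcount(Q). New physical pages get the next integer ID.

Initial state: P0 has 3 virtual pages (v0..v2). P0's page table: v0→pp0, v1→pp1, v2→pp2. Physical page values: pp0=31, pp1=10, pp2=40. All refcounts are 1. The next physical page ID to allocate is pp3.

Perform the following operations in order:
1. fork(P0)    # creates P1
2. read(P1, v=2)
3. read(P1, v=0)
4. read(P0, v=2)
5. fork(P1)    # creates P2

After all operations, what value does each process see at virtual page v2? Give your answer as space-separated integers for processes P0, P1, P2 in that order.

Op 1: fork(P0) -> P1. 3 ppages; refcounts: pp0:2 pp1:2 pp2:2
Op 2: read(P1, v2) -> 40. No state change.
Op 3: read(P1, v0) -> 31. No state change.
Op 4: read(P0, v2) -> 40. No state change.
Op 5: fork(P1) -> P2. 3 ppages; refcounts: pp0:3 pp1:3 pp2:3
P0: v2 -> pp2 = 40
P1: v2 -> pp2 = 40
P2: v2 -> pp2 = 40

Answer: 40 40 40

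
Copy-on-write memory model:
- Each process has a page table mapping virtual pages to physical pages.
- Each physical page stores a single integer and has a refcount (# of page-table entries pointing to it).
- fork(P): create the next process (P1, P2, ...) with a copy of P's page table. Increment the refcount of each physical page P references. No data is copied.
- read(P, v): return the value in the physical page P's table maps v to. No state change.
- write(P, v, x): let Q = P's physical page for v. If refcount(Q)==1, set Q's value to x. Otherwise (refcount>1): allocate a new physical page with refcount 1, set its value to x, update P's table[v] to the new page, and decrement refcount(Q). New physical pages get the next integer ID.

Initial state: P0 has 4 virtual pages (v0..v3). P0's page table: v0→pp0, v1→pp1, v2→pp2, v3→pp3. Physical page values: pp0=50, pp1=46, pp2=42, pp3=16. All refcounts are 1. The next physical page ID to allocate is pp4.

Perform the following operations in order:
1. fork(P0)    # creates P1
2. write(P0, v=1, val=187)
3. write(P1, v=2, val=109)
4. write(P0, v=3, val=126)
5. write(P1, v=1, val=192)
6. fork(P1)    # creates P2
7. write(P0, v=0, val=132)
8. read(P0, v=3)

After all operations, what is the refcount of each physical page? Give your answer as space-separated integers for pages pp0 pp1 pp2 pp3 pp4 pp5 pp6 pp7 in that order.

Op 1: fork(P0) -> P1. 4 ppages; refcounts: pp0:2 pp1:2 pp2:2 pp3:2
Op 2: write(P0, v1, 187). refcount(pp1)=2>1 -> COPY to pp4. 5 ppages; refcounts: pp0:2 pp1:1 pp2:2 pp3:2 pp4:1
Op 3: write(P1, v2, 109). refcount(pp2)=2>1 -> COPY to pp5. 6 ppages; refcounts: pp0:2 pp1:1 pp2:1 pp3:2 pp4:1 pp5:1
Op 4: write(P0, v3, 126). refcount(pp3)=2>1 -> COPY to pp6. 7 ppages; refcounts: pp0:2 pp1:1 pp2:1 pp3:1 pp4:1 pp5:1 pp6:1
Op 5: write(P1, v1, 192). refcount(pp1)=1 -> write in place. 7 ppages; refcounts: pp0:2 pp1:1 pp2:1 pp3:1 pp4:1 pp5:1 pp6:1
Op 6: fork(P1) -> P2. 7 ppages; refcounts: pp0:3 pp1:2 pp2:1 pp3:2 pp4:1 pp5:2 pp6:1
Op 7: write(P0, v0, 132). refcount(pp0)=3>1 -> COPY to pp7. 8 ppages; refcounts: pp0:2 pp1:2 pp2:1 pp3:2 pp4:1 pp5:2 pp6:1 pp7:1
Op 8: read(P0, v3) -> 126. No state change.

Answer: 2 2 1 2 1 2 1 1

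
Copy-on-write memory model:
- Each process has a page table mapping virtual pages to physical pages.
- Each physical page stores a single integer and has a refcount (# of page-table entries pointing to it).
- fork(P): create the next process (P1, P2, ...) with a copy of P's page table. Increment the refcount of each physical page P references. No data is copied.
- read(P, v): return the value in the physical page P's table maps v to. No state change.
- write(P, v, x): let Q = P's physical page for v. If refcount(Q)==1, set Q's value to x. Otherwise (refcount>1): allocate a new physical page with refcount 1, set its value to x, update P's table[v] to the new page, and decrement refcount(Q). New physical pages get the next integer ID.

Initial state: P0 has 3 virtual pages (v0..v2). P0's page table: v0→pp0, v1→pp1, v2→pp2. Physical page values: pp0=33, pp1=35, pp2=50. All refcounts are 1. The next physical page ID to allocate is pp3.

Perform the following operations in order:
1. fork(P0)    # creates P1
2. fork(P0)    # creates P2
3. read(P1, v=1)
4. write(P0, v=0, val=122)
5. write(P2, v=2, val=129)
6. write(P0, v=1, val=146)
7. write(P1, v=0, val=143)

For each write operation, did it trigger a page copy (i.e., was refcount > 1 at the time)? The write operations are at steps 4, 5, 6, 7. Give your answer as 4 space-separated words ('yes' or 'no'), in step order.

Op 1: fork(P0) -> P1. 3 ppages; refcounts: pp0:2 pp1:2 pp2:2
Op 2: fork(P0) -> P2. 3 ppages; refcounts: pp0:3 pp1:3 pp2:3
Op 3: read(P1, v1) -> 35. No state change.
Op 4: write(P0, v0, 122). refcount(pp0)=3>1 -> COPY to pp3. 4 ppages; refcounts: pp0:2 pp1:3 pp2:3 pp3:1
Op 5: write(P2, v2, 129). refcount(pp2)=3>1 -> COPY to pp4. 5 ppages; refcounts: pp0:2 pp1:3 pp2:2 pp3:1 pp4:1
Op 6: write(P0, v1, 146). refcount(pp1)=3>1 -> COPY to pp5. 6 ppages; refcounts: pp0:2 pp1:2 pp2:2 pp3:1 pp4:1 pp5:1
Op 7: write(P1, v0, 143). refcount(pp0)=2>1 -> COPY to pp6. 7 ppages; refcounts: pp0:1 pp1:2 pp2:2 pp3:1 pp4:1 pp5:1 pp6:1

yes yes yes yes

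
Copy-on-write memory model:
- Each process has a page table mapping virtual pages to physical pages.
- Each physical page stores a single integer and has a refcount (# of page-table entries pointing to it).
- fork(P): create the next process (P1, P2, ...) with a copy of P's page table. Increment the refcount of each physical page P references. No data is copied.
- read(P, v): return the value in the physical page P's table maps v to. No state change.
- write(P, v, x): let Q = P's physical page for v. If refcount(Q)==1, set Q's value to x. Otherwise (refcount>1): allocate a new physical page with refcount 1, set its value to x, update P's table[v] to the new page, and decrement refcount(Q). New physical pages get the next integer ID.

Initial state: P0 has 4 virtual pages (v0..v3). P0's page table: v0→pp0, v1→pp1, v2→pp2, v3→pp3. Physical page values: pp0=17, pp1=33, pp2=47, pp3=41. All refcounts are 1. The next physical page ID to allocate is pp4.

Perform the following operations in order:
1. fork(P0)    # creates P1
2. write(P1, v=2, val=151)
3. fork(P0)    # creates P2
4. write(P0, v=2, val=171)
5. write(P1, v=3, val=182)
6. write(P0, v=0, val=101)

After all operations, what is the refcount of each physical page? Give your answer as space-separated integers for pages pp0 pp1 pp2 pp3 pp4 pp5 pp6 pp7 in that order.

Answer: 2 3 1 2 1 1 1 1

Derivation:
Op 1: fork(P0) -> P1. 4 ppages; refcounts: pp0:2 pp1:2 pp2:2 pp3:2
Op 2: write(P1, v2, 151). refcount(pp2)=2>1 -> COPY to pp4. 5 ppages; refcounts: pp0:2 pp1:2 pp2:1 pp3:2 pp4:1
Op 3: fork(P0) -> P2. 5 ppages; refcounts: pp0:3 pp1:3 pp2:2 pp3:3 pp4:1
Op 4: write(P0, v2, 171). refcount(pp2)=2>1 -> COPY to pp5. 6 ppages; refcounts: pp0:3 pp1:3 pp2:1 pp3:3 pp4:1 pp5:1
Op 5: write(P1, v3, 182). refcount(pp3)=3>1 -> COPY to pp6. 7 ppages; refcounts: pp0:3 pp1:3 pp2:1 pp3:2 pp4:1 pp5:1 pp6:1
Op 6: write(P0, v0, 101). refcount(pp0)=3>1 -> COPY to pp7. 8 ppages; refcounts: pp0:2 pp1:3 pp2:1 pp3:2 pp4:1 pp5:1 pp6:1 pp7:1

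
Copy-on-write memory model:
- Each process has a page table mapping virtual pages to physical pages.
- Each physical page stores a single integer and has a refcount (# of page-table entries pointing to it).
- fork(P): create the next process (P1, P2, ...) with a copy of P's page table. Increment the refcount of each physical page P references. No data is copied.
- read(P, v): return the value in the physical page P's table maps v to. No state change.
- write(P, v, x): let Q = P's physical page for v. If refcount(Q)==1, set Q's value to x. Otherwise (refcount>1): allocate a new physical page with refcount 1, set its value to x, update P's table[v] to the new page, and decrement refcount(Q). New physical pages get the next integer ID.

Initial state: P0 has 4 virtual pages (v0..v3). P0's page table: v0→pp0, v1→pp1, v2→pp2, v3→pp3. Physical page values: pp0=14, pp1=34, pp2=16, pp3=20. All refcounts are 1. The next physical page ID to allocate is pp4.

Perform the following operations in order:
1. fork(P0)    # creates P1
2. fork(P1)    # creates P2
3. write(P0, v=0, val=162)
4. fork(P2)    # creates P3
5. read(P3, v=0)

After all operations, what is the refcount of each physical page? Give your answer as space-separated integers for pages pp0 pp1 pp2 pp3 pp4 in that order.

Answer: 3 4 4 4 1

Derivation:
Op 1: fork(P0) -> P1. 4 ppages; refcounts: pp0:2 pp1:2 pp2:2 pp3:2
Op 2: fork(P1) -> P2. 4 ppages; refcounts: pp0:3 pp1:3 pp2:3 pp3:3
Op 3: write(P0, v0, 162). refcount(pp0)=3>1 -> COPY to pp4. 5 ppages; refcounts: pp0:2 pp1:3 pp2:3 pp3:3 pp4:1
Op 4: fork(P2) -> P3. 5 ppages; refcounts: pp0:3 pp1:4 pp2:4 pp3:4 pp4:1
Op 5: read(P3, v0) -> 14. No state change.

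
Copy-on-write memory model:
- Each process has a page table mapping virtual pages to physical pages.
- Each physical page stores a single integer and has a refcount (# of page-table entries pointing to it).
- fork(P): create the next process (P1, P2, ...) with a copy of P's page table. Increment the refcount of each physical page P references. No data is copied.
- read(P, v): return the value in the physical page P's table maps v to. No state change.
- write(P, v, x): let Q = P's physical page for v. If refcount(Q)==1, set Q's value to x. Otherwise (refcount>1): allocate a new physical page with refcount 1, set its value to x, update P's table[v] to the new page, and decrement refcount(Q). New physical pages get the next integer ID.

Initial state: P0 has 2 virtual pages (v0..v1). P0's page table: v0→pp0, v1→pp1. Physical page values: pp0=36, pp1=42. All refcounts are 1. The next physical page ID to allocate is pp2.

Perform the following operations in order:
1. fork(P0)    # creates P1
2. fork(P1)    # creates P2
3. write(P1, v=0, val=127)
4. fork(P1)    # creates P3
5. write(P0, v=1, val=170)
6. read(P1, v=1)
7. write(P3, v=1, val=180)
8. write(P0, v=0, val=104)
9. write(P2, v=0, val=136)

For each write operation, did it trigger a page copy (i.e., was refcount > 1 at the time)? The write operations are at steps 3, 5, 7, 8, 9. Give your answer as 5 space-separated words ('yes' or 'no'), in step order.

Op 1: fork(P0) -> P1. 2 ppages; refcounts: pp0:2 pp1:2
Op 2: fork(P1) -> P2. 2 ppages; refcounts: pp0:3 pp1:3
Op 3: write(P1, v0, 127). refcount(pp0)=3>1 -> COPY to pp2. 3 ppages; refcounts: pp0:2 pp1:3 pp2:1
Op 4: fork(P1) -> P3. 3 ppages; refcounts: pp0:2 pp1:4 pp2:2
Op 5: write(P0, v1, 170). refcount(pp1)=4>1 -> COPY to pp3. 4 ppages; refcounts: pp0:2 pp1:3 pp2:2 pp3:1
Op 6: read(P1, v1) -> 42. No state change.
Op 7: write(P3, v1, 180). refcount(pp1)=3>1 -> COPY to pp4. 5 ppages; refcounts: pp0:2 pp1:2 pp2:2 pp3:1 pp4:1
Op 8: write(P0, v0, 104). refcount(pp0)=2>1 -> COPY to pp5. 6 ppages; refcounts: pp0:1 pp1:2 pp2:2 pp3:1 pp4:1 pp5:1
Op 9: write(P2, v0, 136). refcount(pp0)=1 -> write in place. 6 ppages; refcounts: pp0:1 pp1:2 pp2:2 pp3:1 pp4:1 pp5:1

yes yes yes yes no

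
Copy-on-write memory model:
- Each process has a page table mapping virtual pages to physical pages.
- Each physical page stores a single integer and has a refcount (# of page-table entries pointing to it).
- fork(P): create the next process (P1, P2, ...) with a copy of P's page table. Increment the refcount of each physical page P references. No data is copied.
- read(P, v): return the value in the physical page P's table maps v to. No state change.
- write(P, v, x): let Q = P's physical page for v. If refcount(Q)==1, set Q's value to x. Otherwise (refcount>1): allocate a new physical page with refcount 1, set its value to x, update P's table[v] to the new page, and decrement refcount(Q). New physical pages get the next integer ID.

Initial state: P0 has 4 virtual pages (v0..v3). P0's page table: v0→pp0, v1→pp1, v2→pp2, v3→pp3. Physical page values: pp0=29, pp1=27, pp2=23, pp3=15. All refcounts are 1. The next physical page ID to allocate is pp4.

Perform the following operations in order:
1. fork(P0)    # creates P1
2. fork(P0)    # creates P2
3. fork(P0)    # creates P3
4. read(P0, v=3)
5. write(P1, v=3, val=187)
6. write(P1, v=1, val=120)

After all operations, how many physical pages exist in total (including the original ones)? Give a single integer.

Op 1: fork(P0) -> P1. 4 ppages; refcounts: pp0:2 pp1:2 pp2:2 pp3:2
Op 2: fork(P0) -> P2. 4 ppages; refcounts: pp0:3 pp1:3 pp2:3 pp3:3
Op 3: fork(P0) -> P3. 4 ppages; refcounts: pp0:4 pp1:4 pp2:4 pp3:4
Op 4: read(P0, v3) -> 15. No state change.
Op 5: write(P1, v3, 187). refcount(pp3)=4>1 -> COPY to pp4. 5 ppages; refcounts: pp0:4 pp1:4 pp2:4 pp3:3 pp4:1
Op 6: write(P1, v1, 120). refcount(pp1)=4>1 -> COPY to pp5. 6 ppages; refcounts: pp0:4 pp1:3 pp2:4 pp3:3 pp4:1 pp5:1

Answer: 6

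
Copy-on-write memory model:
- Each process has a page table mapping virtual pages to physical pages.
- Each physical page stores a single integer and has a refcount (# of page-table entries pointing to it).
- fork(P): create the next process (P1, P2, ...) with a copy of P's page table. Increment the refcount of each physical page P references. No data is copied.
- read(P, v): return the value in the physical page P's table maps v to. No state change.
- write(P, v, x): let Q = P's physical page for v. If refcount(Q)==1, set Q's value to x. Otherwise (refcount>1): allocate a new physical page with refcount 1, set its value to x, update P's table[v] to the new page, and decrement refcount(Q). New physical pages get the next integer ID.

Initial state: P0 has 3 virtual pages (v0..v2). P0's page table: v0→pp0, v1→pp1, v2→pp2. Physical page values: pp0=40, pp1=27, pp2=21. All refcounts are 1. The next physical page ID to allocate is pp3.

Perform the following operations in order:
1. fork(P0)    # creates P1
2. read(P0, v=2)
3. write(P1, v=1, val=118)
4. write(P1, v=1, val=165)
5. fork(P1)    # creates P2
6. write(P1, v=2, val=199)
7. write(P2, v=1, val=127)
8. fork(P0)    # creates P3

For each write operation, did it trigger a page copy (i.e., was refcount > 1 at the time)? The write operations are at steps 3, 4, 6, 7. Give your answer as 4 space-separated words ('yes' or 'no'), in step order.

Op 1: fork(P0) -> P1. 3 ppages; refcounts: pp0:2 pp1:2 pp2:2
Op 2: read(P0, v2) -> 21. No state change.
Op 3: write(P1, v1, 118). refcount(pp1)=2>1 -> COPY to pp3. 4 ppages; refcounts: pp0:2 pp1:1 pp2:2 pp3:1
Op 4: write(P1, v1, 165). refcount(pp3)=1 -> write in place. 4 ppages; refcounts: pp0:2 pp1:1 pp2:2 pp3:1
Op 5: fork(P1) -> P2. 4 ppages; refcounts: pp0:3 pp1:1 pp2:3 pp3:2
Op 6: write(P1, v2, 199). refcount(pp2)=3>1 -> COPY to pp4. 5 ppages; refcounts: pp0:3 pp1:1 pp2:2 pp3:2 pp4:1
Op 7: write(P2, v1, 127). refcount(pp3)=2>1 -> COPY to pp5. 6 ppages; refcounts: pp0:3 pp1:1 pp2:2 pp3:1 pp4:1 pp5:1
Op 8: fork(P0) -> P3. 6 ppages; refcounts: pp0:4 pp1:2 pp2:3 pp3:1 pp4:1 pp5:1

yes no yes yes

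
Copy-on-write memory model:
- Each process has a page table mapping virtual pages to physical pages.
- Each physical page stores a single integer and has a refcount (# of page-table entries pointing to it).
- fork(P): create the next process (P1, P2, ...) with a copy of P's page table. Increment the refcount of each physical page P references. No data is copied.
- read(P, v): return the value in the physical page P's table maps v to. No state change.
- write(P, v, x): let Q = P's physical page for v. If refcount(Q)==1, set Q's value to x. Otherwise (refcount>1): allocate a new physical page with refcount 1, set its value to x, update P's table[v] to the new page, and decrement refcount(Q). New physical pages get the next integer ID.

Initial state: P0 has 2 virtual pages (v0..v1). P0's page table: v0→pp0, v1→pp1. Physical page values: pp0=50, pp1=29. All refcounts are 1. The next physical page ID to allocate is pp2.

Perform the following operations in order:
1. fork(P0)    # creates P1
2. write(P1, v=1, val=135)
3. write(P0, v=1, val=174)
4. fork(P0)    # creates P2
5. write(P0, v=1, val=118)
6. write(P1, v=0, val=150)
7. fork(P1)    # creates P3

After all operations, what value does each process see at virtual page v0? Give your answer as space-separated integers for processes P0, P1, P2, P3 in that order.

Answer: 50 150 50 150

Derivation:
Op 1: fork(P0) -> P1. 2 ppages; refcounts: pp0:2 pp1:2
Op 2: write(P1, v1, 135). refcount(pp1)=2>1 -> COPY to pp2. 3 ppages; refcounts: pp0:2 pp1:1 pp2:1
Op 3: write(P0, v1, 174). refcount(pp1)=1 -> write in place. 3 ppages; refcounts: pp0:2 pp1:1 pp2:1
Op 4: fork(P0) -> P2. 3 ppages; refcounts: pp0:3 pp1:2 pp2:1
Op 5: write(P0, v1, 118). refcount(pp1)=2>1 -> COPY to pp3. 4 ppages; refcounts: pp0:3 pp1:1 pp2:1 pp3:1
Op 6: write(P1, v0, 150). refcount(pp0)=3>1 -> COPY to pp4. 5 ppages; refcounts: pp0:2 pp1:1 pp2:1 pp3:1 pp4:1
Op 7: fork(P1) -> P3. 5 ppages; refcounts: pp0:2 pp1:1 pp2:2 pp3:1 pp4:2
P0: v0 -> pp0 = 50
P1: v0 -> pp4 = 150
P2: v0 -> pp0 = 50
P3: v0 -> pp4 = 150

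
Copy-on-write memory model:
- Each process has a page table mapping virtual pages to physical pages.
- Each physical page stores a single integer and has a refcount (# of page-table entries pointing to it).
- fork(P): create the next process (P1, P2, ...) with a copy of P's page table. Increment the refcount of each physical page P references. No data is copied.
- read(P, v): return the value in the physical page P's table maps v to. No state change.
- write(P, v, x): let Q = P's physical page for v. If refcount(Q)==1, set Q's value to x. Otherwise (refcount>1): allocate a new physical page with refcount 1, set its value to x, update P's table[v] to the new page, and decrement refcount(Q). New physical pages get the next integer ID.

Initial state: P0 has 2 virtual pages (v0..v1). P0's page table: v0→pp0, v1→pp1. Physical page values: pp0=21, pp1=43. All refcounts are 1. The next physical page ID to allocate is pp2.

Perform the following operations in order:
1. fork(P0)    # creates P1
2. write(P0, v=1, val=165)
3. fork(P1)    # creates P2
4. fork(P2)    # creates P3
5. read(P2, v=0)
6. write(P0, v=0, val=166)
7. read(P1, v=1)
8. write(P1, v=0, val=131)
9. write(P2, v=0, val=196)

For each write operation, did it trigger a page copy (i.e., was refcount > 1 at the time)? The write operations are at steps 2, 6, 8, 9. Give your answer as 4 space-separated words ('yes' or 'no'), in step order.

Op 1: fork(P0) -> P1. 2 ppages; refcounts: pp0:2 pp1:2
Op 2: write(P0, v1, 165). refcount(pp1)=2>1 -> COPY to pp2. 3 ppages; refcounts: pp0:2 pp1:1 pp2:1
Op 3: fork(P1) -> P2. 3 ppages; refcounts: pp0:3 pp1:2 pp2:1
Op 4: fork(P2) -> P3. 3 ppages; refcounts: pp0:4 pp1:3 pp2:1
Op 5: read(P2, v0) -> 21. No state change.
Op 6: write(P0, v0, 166). refcount(pp0)=4>1 -> COPY to pp3. 4 ppages; refcounts: pp0:3 pp1:3 pp2:1 pp3:1
Op 7: read(P1, v1) -> 43. No state change.
Op 8: write(P1, v0, 131). refcount(pp0)=3>1 -> COPY to pp4. 5 ppages; refcounts: pp0:2 pp1:3 pp2:1 pp3:1 pp4:1
Op 9: write(P2, v0, 196). refcount(pp0)=2>1 -> COPY to pp5. 6 ppages; refcounts: pp0:1 pp1:3 pp2:1 pp3:1 pp4:1 pp5:1

yes yes yes yes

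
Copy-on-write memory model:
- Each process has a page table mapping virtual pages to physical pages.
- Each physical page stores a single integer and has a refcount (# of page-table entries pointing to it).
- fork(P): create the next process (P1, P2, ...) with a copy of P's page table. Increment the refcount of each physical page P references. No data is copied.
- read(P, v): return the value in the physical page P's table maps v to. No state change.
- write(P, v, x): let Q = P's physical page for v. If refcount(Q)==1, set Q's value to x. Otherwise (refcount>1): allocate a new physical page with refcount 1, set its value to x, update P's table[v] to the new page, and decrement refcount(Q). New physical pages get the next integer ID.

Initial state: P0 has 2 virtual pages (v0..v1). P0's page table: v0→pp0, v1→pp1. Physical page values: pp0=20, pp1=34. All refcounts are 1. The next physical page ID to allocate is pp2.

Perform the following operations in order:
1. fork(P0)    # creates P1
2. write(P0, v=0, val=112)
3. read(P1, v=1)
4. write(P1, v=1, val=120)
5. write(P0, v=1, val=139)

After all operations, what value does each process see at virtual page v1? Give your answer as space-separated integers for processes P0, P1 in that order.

Answer: 139 120

Derivation:
Op 1: fork(P0) -> P1. 2 ppages; refcounts: pp0:2 pp1:2
Op 2: write(P0, v0, 112). refcount(pp0)=2>1 -> COPY to pp2. 3 ppages; refcounts: pp0:1 pp1:2 pp2:1
Op 3: read(P1, v1) -> 34. No state change.
Op 4: write(P1, v1, 120). refcount(pp1)=2>1 -> COPY to pp3. 4 ppages; refcounts: pp0:1 pp1:1 pp2:1 pp3:1
Op 5: write(P0, v1, 139). refcount(pp1)=1 -> write in place. 4 ppages; refcounts: pp0:1 pp1:1 pp2:1 pp3:1
P0: v1 -> pp1 = 139
P1: v1 -> pp3 = 120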